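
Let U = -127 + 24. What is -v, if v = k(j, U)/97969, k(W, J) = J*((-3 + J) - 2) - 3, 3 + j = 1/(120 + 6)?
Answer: -11121/97969 ≈ -0.11352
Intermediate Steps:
j = -377/126 (j = -3 + 1/(120 + 6) = -3 + 1/126 = -377/126 ≈ -2.9921)
U = -103
k(W, J) = -3 + J*(-5 + J) (k(W, J) = J*(-5 + J) - 3 = -3 + J*(-5 + J))
v = 11121/97969 (v = (-3 + (-103)² - 5*(-103))/97969 = (-3 + 10609 + 515)*(1/97969) = 11121*(1/97969) = 11121/97969 ≈ 0.11352)
-v = -1*11121/97969 = -11121/97969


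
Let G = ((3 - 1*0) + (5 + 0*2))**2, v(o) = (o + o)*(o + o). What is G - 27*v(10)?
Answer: -10736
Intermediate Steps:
v(o) = 4*o**2 (v(o) = (2*o)*(2*o) = 4*o**2)
G = 64 (G = ((3 + 0) + (5 + 0))**2 = (3 + 5)**2 = 8**2 = 64)
G - 27*v(10) = 64 - 108*10**2 = 64 - 108*100 = 64 - 27*400 = 64 - 10800 = -10736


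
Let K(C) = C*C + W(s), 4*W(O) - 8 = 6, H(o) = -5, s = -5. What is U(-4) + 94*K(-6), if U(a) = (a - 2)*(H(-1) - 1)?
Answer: 3749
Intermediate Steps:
W(O) = 7/2 (W(O) = 2 + (¼)*6 = 2 + 3/2 = 7/2)
U(a) = 12 - 6*a (U(a) = (a - 2)*(-5 - 1) = (-2 + a)*(-6) = 12 - 6*a)
K(C) = 7/2 + C² (K(C) = C*C + 7/2 = C² + 7/2 = 7/2 + C²)
U(-4) + 94*K(-6) = (12 - 6*(-4)) + 94*(7/2 + (-6)²) = (12 + 24) + 94*(7/2 + 36) = 36 + 94*(79/2) = 36 + 3713 = 3749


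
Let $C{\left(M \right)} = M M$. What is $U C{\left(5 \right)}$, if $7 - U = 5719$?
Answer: $-142800$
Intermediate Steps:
$C{\left(M \right)} = M^{2}$
$U = -5712$ ($U = 7 - 5719 = -5712$)
$U C{\left(5 \right)} = - 5712 \cdot 5^{2} = \left(-5712\right) 25 = -142800$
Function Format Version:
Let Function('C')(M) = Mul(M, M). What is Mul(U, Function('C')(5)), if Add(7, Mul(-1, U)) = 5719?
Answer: -142800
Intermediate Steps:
Function('C')(M) = Pow(M, 2)
U = -5712 (U = Add(7, Mul(-1, 5719)) = Add(7, -5719) = -5712)
Mul(U, Function('C')(5)) = Mul(-5712, Pow(5, 2)) = Mul(-5712, 25) = -142800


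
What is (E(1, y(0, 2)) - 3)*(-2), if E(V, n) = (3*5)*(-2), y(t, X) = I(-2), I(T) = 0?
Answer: 66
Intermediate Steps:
y(t, X) = 0
E(V, n) = -30 (E(V, n) = 15*(-2) = -30)
(E(1, y(0, 2)) - 3)*(-2) = (-30 - 3)*(-2) = -33*(-2) = 66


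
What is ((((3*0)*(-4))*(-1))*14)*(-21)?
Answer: 0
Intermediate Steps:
((((3*0)*(-4))*(-1))*14)*(-21) = (((0*(-4))*(-1))*14)*(-21) = ((0*(-1))*14)*(-21) = (0*14)*(-21) = 0*(-21) = 0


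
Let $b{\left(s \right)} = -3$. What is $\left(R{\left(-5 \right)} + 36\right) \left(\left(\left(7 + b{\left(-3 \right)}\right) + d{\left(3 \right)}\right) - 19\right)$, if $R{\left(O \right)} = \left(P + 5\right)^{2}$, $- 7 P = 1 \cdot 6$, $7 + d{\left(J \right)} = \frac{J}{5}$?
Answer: $- \frac{55747}{49} \approx -1137.7$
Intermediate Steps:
$d{\left(J \right)} = -7 + \frac{J}{5}$
$P = - \frac{6}{7}$ ($P = - \frac{1 \cdot 6}{7} = \left(- \frac{1}{7}\right) 6 = - \frac{6}{7} \approx -0.85714$)
$R{\left(O \right)} = \frac{841}{49}$ ($R{\left(O \right)} = \left(- \frac{6}{7} + 5\right)^{2} = \left(\frac{29}{7}\right)^{2} = \frac{841}{49}$)
$\left(R{\left(-5 \right)} + 36\right) \left(\left(\left(7 + b{\left(-3 \right)}\right) + d{\left(3 \right)}\right) - 19\right) = \left(\frac{841}{49} + 36\right) \left(\left(\left(7 - 3\right) + \left(-7 + \frac{1}{5} \cdot 3\right)\right) - 19\right) = \frac{2605 \left(\left(4 + \left(-7 + \frac{3}{5}\right)\right) - 19\right)}{49} = \frac{2605 \left(\left(4 - \frac{32}{5}\right) - 19\right)}{49} = \frac{2605 \left(- \frac{12}{5} - 19\right)}{49} = \frac{2605}{49} \left(- \frac{107}{5}\right) = - \frac{55747}{49}$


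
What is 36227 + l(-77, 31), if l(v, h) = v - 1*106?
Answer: 36044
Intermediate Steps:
l(v, h) = -106 + v (l(v, h) = v - 106 = -106 + v)
36227 + l(-77, 31) = 36227 + (-106 - 77) = 36227 - 183 = 36044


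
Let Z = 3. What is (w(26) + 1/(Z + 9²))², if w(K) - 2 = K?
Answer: 5536609/7056 ≈ 784.67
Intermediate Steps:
w(K) = 2 + K
(w(26) + 1/(Z + 9²))² = ((2 + 26) + 1/(3 + 9²))² = (28 + 1/(3 + 81))² = (28 + 1/84)² = (2353/84)² = 5536609/7056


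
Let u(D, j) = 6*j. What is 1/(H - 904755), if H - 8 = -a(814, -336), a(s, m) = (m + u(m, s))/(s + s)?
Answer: -407/368233166 ≈ -1.1053e-6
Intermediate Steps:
a(s, m) = (m + 6*s)/(2*s) (a(s, m) = (m + 6*s)/(s + s) = (m + 6*s)/((2*s)) = (m + 6*s)*(1/(2*s)) = (m + 6*s)/(2*s))
H = 2119/407 (H = 8 - (3 + (½)*(-336)/814) = 8 - (3 + (½)*(-336)*(1/814)) = 8 - (3 - 84/407) = 8 - 1*1137/407 = 8 - 1137/407 = 2119/407 ≈ 5.2064)
1/(H - 904755) = 1/(2119/407 - 904755) = 1/(-368233166/407) = -407/368233166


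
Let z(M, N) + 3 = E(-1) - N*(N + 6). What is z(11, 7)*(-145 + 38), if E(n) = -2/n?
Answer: 9844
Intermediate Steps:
z(M, N) = -1 - N*(6 + N) (z(M, N) = -3 + (-2/(-1) - N*(N + 6)) = -3 + (-2*(-1) - N*(6 + N)) = -3 + (2 - N*(6 + N)) = -1 - N*(6 + N))
z(11, 7)*(-145 + 38) = (-1 - 1*7² - 6*7)*(-145 + 38) = (-1 - 1*49 - 42)*(-107) = (-1 - 49 - 42)*(-107) = -92*(-107) = 9844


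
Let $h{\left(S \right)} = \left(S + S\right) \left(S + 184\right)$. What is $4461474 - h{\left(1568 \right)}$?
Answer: $-1032798$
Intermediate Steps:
$h{\left(S \right)} = 2 S \left(184 + S\right)$
$4461474 - h{\left(1568 \right)} = 4461474 - 2 \cdot 1568 \left(184 + 1568\right) = 4461474 - 2 \cdot 1568 \cdot 1752 = 4461474 - 5494272 = -1032798$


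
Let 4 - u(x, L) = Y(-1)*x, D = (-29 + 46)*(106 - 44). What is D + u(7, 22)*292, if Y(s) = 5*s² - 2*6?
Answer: 16530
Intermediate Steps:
D = 1054 (D = 17*62 = 1054)
Y(s) = -12 + 5*s² (Y(s) = 5*s² - 12 = -12 + 5*s²)
u(x, L) = 4 + 7*x (u(x, L) = 4 - (-12 + 5*(-1)²)*x = 4 - (-12 + 5*1)*x = 4 - (-12 + 5)*x = 4 - (-7)*x = 4 + 7*x)
D + u(7, 22)*292 = 1054 + (4 + 7*7)*292 = 1054 + (4 + 49)*292 = 1054 + 53*292 = 1054 + 15476 = 16530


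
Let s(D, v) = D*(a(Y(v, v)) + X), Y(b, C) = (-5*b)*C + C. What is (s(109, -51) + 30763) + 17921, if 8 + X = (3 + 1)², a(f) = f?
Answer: -1373548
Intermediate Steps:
Y(b, C) = C - 5*C*b (Y(b, C) = -5*C*b + C = C - 5*C*b)
X = 8 (X = -8 + (3 + 1)² = -8 + 4² = -8 + 16 = 8)
s(D, v) = D*(8 + v*(1 - 5*v)) (s(D, v) = D*(v*(1 - 5*v) + 8) = D*(8 + v*(1 - 5*v)))
(s(109, -51) + 30763) + 17921 = (109*(8 - 51 - 5*(-51)²) + 30763) + 17921 = (109*(8 - 51 - 5*2601) + 30763) + 17921 = (109*(8 - 51 - 13005) + 30763) + 17921 = (109*(-13048) + 30763) + 17921 = (-1422232 + 30763) + 17921 = -1391469 + 17921 = -1373548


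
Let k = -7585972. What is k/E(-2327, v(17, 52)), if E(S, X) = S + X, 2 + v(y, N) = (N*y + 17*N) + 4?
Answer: 7585972/557 ≈ 13619.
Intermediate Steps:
v(y, N) = 2 + 17*N + N*y (v(y, N) = -2 + ((N*y + 17*N) + 4) = -2 + ((17*N + N*y) + 4) = -2 + (4 + 17*N + N*y) = 2 + 17*N + N*y)
k/E(-2327, v(17, 52)) = -7585972/(-2327 + (2 + 17*52 + 52*17)) = -7585972/(-2327 + (2 + 884 + 884)) = -7585972/(-2327 + 1770) = -7585972/(-557) = -7585972*(-1/557) = 7585972/557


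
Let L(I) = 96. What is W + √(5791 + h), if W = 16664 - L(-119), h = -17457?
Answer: 16568 + I*√11666 ≈ 16568.0 + 108.01*I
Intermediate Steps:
W = 16568 (W = 16664 - 1*96 = 16664 - 96 = 16568)
W + √(5791 + h) = 16568 + √(5791 - 17457) = 16568 + √(-11666) = 16568 + I*√11666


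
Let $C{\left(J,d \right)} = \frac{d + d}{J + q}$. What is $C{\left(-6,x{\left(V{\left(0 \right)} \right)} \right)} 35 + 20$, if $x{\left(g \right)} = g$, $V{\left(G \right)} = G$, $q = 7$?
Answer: $20$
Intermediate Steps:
$C{\left(J,d \right)} = \frac{2 d}{7 + J}$ ($C{\left(J,d \right)} = \frac{d + d}{J + 7} = \frac{2 d}{7 + J}$)
$C{\left(-6,x{\left(V{\left(0 \right)} \right)} \right)} 35 + 20 = 2 \cdot 0 \frac{1}{7 - 6} \cdot 35 + 20 = 2 \cdot 0 \cdot 1^{-1} \cdot 35 + 20 = 2 \cdot 0 \cdot 1 \cdot 35 + 20 = 0 \cdot 35 + 20 = 0 + 20 = 20$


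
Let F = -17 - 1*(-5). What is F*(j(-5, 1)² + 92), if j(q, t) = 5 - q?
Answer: -2304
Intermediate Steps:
F = -12 (F = -17 + 5 = -12)
F*(j(-5, 1)² + 92) = -12*((5 - 1*(-5))² + 92) = -12*((5 + 5)² + 92) = -12*(10² + 92) = -12*(100 + 92) = -12*192 = -2304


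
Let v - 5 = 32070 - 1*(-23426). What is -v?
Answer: -55501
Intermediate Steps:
v = 55501 (v = 5 + (32070 - 1*(-23426)) = 5 + (32070 + 23426) = 5 + 55496 = 55501)
-v = -1*55501 = -55501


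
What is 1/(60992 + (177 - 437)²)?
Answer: 1/128592 ≈ 7.7765e-6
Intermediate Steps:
1/(60992 + (177 - 437)²) = 1/(60992 + (-260)²) = 1/(60992 + 67600) = 1/128592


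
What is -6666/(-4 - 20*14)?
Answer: 3333/142 ≈ 23.472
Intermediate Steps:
-6666/(-4 - 20*14) = -6666/(-4 - 280) = -6666/(-284) = -6666*(-1/284) = 3333/142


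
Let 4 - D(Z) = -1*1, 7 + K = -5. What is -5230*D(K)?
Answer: -26150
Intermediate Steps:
K = -12 (K = -7 - 5 = -12)
D(Z) = 5 (D(Z) = 4 - (-1) = 4 - 1*(-1) = 4 + 1 = 5)
-5230*D(K) = -5230*5 = -26150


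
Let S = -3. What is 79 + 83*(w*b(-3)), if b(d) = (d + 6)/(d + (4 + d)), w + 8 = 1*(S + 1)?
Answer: 1324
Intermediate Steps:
w = -10 (w = -8 + 1*(-3 + 1) = -8 + 1*(-2) = -8 - 2 = -10)
b(d) = (6 + d)/(4 + 2*d)
79 + 83*(w*b(-3)) = 79 + 83*(-5*(6 - 3)/(2 - 3)) = 79 + 83*(-5*3/(-1)) = 79 + 83*(-5*(-1)*3) = 79 + 83*(-10*(-3/2)) = 79 + 83*15 = 79 + 1245 = 1324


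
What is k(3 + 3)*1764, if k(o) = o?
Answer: 10584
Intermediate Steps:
k(3 + 3)*1764 = (3 + 3)*1764 = 6*1764 = 10584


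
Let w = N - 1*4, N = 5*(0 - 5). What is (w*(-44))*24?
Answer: 30624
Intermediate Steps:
N = -25 (N = 5*(-5) = -25)
w = -29 (w = -25 - 1*4 = -25 - 4 = -29)
(w*(-44))*24 = -29*(-44)*24 = 1276*24 = 30624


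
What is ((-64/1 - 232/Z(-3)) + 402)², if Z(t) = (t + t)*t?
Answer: 8561476/81 ≈ 1.0570e+5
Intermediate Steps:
Z(t) = 2*t² (Z(t) = (2*t)*t = 2*t²)
((-64/1 - 232/Z(-3)) + 402)² = ((-64/1 - 232/(2*(-3)²)) + 402)² = ((-64*1 - 232/(2*9)) + 402)² = ((-64 - 232/18) + 402)² = ((-64 - 232*1/18) + 402)² = ((-64 - 116/9) + 402)² = (-692/9 + 402)² = (2926/9)² = 8561476/81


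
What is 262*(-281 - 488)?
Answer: -201478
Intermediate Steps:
262*(-281 - 488) = 262*(-769) = -201478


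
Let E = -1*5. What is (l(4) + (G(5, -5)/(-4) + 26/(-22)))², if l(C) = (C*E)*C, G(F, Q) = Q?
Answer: 12369289/1936 ≈ 6389.1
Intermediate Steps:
E = -5
l(C) = -5*C² (l(C) = (C*(-5))*C = (-5*C)*C = -5*C²)
(l(4) + (G(5, -5)/(-4) + 26/(-22)))² = (-5*4² + (-5/(-4) + 26/(-22)))² = (-5*16 + (-5*(-¼) + 26*(-1/22)))² = (-80 + (5/4 - 13/11))² = (-80 + 3/44)² = (-3517/44)² = 12369289/1936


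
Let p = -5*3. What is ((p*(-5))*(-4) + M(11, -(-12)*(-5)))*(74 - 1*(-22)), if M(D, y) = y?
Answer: -34560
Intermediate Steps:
p = -15
((p*(-5))*(-4) + M(11, -(-12)*(-5)))*(74 - 1*(-22)) = (-15*(-5)*(-4) - (-12)*(-5))*(74 - 1*(-22)) = (75*(-4) - 4*15)*(74 + 22) = (-300 - 60)*96 = -360*96 = -34560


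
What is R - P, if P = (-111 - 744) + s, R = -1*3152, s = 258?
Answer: -2555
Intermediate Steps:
R = -3152
P = -597 (P = (-111 - 744) + 258 = -855 + 258 = -597)
R - P = -3152 - 1*(-597) = -3152 + 597 = -2555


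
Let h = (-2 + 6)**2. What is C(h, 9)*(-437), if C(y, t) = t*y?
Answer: -62928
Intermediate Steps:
h = 16 (h = 4**2 = 16)
C(h, 9)*(-437) = (9*16)*(-437) = 144*(-437) = -62928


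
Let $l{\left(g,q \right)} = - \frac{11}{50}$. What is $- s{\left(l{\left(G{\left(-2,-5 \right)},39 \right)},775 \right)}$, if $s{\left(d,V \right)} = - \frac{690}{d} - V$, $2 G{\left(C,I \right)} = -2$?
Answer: $- \frac{25975}{11} \approx -2361.4$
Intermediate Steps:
$G{\left(C,I \right)} = -1$ ($G{\left(C,I \right)} = \frac{1}{2} \left(-2\right) = -1$)
$l{\left(g,q \right)} = - \frac{11}{50}$ ($l{\left(g,q \right)} = \left(-11\right) \frac{1}{50} = - \frac{11}{50}$)
$s{\left(d,V \right)} = - V - \frac{690}{d}$
$- s{\left(l{\left(G{\left(-2,-5 \right)},39 \right)},775 \right)} = - (\left(-1\right) 775 - \frac{690}{- \frac{11}{50}}) = - (-775 - - \frac{34500}{11}) = - (-775 + \frac{34500}{11}) = \left(-1\right) \frac{25975}{11} = - \frac{25975}{11}$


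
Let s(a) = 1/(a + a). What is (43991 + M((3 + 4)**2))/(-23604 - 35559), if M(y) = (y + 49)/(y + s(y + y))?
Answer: -140850921/189420205 ≈ -0.74359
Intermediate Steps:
s(a) = 1/(2*a)
M(y) = (49 + y)/(y + 1/(4*y)) (M(y) = (y + 49)/(y + 1/(2*(y + y))) = (49 + y)/(y + 1/(2*((2*y)))) = (49 + y)/(y + (1/(2*y))/2) = (49 + y)/(y + 1/(4*y)))
(43991 + M((3 + 4)**2))/(-23604 - 35559) = (43991 + 4*(3 + 4)**2*(49 + (3 + 4)**2)/(1 + 4*((3 + 4)**2)**2))/(-23604 - 35559) = (43991 + 4*7**2*(49 + 7**2)/(1 + 4*(7**2)**2))/(-59163) = (43991 + 4*49*(49 + 49)/(1 + 4*49**2))*(-1/59163) = (43991 + 4*49*98/(1 + 4*2401))*(-1/59163) = (43991 + 4*49*98/(1 + 9604))*(-1/59163) = (43991 + 4*49*98/9605)*(-1/59163) = (43991 + 4*49*(1/9605)*98)*(-1/59163) = (43991 + 19208/9605)*(-1/59163) = (422552763/9605)*(-1/59163) = -140850921/189420205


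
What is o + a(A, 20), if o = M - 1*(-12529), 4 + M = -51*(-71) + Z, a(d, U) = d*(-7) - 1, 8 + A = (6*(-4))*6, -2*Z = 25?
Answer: 34393/2 ≈ 17197.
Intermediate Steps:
Z = -25/2 (Z = -½*25 = -25/2 ≈ -12.500)
A = -152 (A = -8 + (6*(-4))*6 = -8 - 24*6 = -8 - 144 = -152)
a(d, U) = -1 - 7*d (a(d, U) = -7*d - 1 = -1 - 7*d)
M = 7209/2 (M = -4 + (-51*(-71) - 25/2) = -4 + (3621 - 25/2) = -4 + 7217/2 = 7209/2 ≈ 3604.5)
o = 32267/2 (o = 7209/2 - 1*(-12529) = 7209/2 + 12529 = 32267/2 ≈ 16134.)
o + a(A, 20) = 32267/2 + (-1 - 7*(-152)) = 32267/2 + (-1 + 1064) = 32267/2 + 1063 = 34393/2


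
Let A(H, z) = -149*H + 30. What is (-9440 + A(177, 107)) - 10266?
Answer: -46049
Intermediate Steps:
A(H, z) = 30 - 149*H
(-9440 + A(177, 107)) - 10266 = (-9440 + (30 - 149*177)) - 10266 = (-9440 + (30 - 26373)) - 10266 = (-9440 - 26343) - 10266 = -35783 - 10266 = -46049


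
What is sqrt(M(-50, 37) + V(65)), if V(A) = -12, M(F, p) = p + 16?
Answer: sqrt(41) ≈ 6.4031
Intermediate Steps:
M(F, p) = 16 + p
sqrt(M(-50, 37) + V(65)) = sqrt((16 + 37) - 12) = sqrt(53 - 12) = sqrt(41)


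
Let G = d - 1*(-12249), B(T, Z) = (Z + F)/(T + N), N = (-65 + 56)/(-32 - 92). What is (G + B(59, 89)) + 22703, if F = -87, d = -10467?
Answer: 179352873/7325 ≈ 24485.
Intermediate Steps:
N = 9/124 (N = -9/(-124) = -9*(-1/124) = 9/124 ≈ 0.072581)
B(T, Z) = (-87 + Z)/(9/124 + T) (B(T, Z) = (Z - 87)/(T + 9/124) = (-87 + Z)/(9/124 + T))
G = 1782 (G = -10467 - 1*(-12249) = -10467 + 12249 = 1782)
(G + B(59, 89)) + 22703 = (1782 + 124*(-87 + 89)/(9 + 124*59)) + 22703 = (1782 + 124*2/(9 + 7316)) + 22703 = (1782 + 124*2/7325) + 22703 = (1782 + 124*(1/7325)*2) + 22703 = (1782 + 248/7325) + 22703 = 13053398/7325 + 22703 = 179352873/7325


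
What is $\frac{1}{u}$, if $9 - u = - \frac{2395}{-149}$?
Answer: $- \frac{149}{1054} \approx -0.14137$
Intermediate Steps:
$u = - \frac{1054}{149}$ ($u = 9 - - \frac{2395}{-149} = 9 - \left(-2395\right) \left(- \frac{1}{149}\right) = 9 - \frac{2395}{149} = - \frac{1054}{149} \approx -7.0738$)
$\frac{1}{u} = \frac{1}{- \frac{1054}{149}} = - \frac{149}{1054}$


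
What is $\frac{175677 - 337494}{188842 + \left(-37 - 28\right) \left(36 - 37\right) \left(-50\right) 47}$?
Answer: $- \frac{161817}{36092} \approx -4.4835$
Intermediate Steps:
$\frac{175677 - 337494}{188842 + \left(-37 - 28\right) \left(36 - 37\right) \left(-50\right) 47} = - \frac{161817}{188842 + \left(-65\right) \left(-1\right) \left(-50\right) 47} = - \frac{161817}{188842 + 65 \left(-50\right) 47} = - \frac{161817}{188842 - 152750} = - \frac{161817}{36092}$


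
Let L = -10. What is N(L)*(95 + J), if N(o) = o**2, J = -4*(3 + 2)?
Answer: 7500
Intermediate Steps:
J = -20 (J = -4*5 = -20)
N(L)*(95 + J) = (-10)**2*(95 - 20) = 100*75 = 7500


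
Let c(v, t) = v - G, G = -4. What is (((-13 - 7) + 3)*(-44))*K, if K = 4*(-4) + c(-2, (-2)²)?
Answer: -10472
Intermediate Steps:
c(v, t) = 4 + v (c(v, t) = v - 1*(-4) = v + 4 = 4 + v)
K = -14 (K = 4*(-4) + (4 - 2) = -16 + 2 = -14)
(((-13 - 7) + 3)*(-44))*K = (((-13 - 7) + 3)*(-44))*(-14) = ((-20 + 3)*(-44))*(-14) = -17*(-44)*(-14) = 748*(-14) = -10472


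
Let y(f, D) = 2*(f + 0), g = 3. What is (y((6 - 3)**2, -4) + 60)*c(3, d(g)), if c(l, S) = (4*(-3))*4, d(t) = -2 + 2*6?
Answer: -3744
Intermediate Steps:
y(f, D) = 2*f
d(t) = 10 (d(t) = -2 + 12 = 10)
c(l, S) = -48 (c(l, S) = -12*4 = -48)
(y((6 - 3)**2, -4) + 60)*c(3, d(g)) = (2*(6 - 3)**2 + 60)*(-48) = (2*3**2 + 60)*(-48) = (2*9 + 60)*(-48) = (18 + 60)*(-48) = 78*(-48) = -3744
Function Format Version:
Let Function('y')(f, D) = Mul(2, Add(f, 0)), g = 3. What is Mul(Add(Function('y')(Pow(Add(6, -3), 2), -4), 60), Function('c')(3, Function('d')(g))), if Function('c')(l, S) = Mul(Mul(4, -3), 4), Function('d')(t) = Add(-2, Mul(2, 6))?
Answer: -3744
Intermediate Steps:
Function('y')(f, D) = Mul(2, f)
Function('d')(t) = 10 (Function('d')(t) = Add(-2, 12) = 10)
Function('c')(l, S) = -48 (Function('c')(l, S) = Mul(-12, 4) = -48)
Mul(Add(Function('y')(Pow(Add(6, -3), 2), -4), 60), Function('c')(3, Function('d')(g))) = Mul(Add(Mul(2, Pow(Add(6, -3), 2)), 60), -48) = Mul(Add(Mul(2, Pow(3, 2)), 60), -48) = Mul(Add(Mul(2, 9), 60), -48) = Mul(Add(18, 60), -48) = Mul(78, -48) = -3744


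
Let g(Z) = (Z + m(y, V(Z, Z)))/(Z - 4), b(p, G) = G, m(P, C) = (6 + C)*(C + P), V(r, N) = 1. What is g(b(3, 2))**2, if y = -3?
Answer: 36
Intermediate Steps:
g(Z) = (-14 + Z)/(-4 + Z) (g(Z) = (Z + (1**2 + 6*1 + 6*(-3) + 1*(-3)))/(Z - 4) = (Z + (1 + 6 - 18 - 3))/(-4 + Z) = (Z - 14)/(-4 + Z) = (-14 + Z)/(-4 + Z))
g(b(3, 2))**2 = ((-14 + 2)/(-4 + 2))**2 = (-12/(-2))**2 = (-1/2*(-12))**2 = 6**2 = 36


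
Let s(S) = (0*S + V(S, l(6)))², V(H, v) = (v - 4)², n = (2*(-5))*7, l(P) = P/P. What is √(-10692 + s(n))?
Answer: 9*I*√131 ≈ 103.01*I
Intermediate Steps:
l(P) = 1
n = -70 (n = -10*7 = -70)
V(H, v) = (-4 + v)²
s(S) = 81 (s(S) = (0*S + (-4 + 1)²)² = (0 + (-3)²)² = (0 + 9)² = 9² = 81)
√(-10692 + s(n)) = √(-10692 + 81) = √(-10611) = 9*I*√131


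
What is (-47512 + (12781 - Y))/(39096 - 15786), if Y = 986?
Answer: -35717/23310 ≈ -1.5323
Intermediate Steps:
(-47512 + (12781 - Y))/(39096 - 15786) = (-47512 + (12781 - 1*986))/(39096 - 15786) = (-47512 + (12781 - 986))/23310 = (-47512 + 11795)*(1/23310) = -35717*1/23310 = -35717/23310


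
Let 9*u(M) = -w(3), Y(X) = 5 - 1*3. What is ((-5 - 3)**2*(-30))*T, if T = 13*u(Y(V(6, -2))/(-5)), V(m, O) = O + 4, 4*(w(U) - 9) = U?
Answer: 27040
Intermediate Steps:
w(U) = 9 + U/4
V(m, O) = 4 + O
Y(X) = 2 (Y(X) = 5 - 3 = 2)
u(M) = -13/12 (u(M) = (-(9 + (1/4)*3))/9 = (-(9 + 3/4))/9 = (-1*39/4)/9 = (1/9)*(-39/4) = -13/12)
T = -169/12 (T = 13*(-13/12) = -169/12 ≈ -14.083)
((-5 - 3)**2*(-30))*T = ((-5 - 3)**2*(-30))*(-169/12) = ((-8)**2*(-30))*(-169/12) = (64*(-30))*(-169/12) = -1920*(-169/12) = 27040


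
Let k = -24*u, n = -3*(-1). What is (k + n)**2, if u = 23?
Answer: 301401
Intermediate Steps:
n = 3
k = -552 (k = -24*23 = -552)
(k + n)**2 = (-552 + 3)**2 = (-549)**2 = 301401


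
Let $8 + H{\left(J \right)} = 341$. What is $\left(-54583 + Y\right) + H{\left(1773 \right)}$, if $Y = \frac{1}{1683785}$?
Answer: $- \frac{91345336249}{1683785} \approx -54250.0$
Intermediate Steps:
$H{\left(J \right)} = 333$ ($H{\left(J \right)} = -8 + 341 = 333$)
$Y = \frac{1}{1683785} \approx 5.939 \cdot 10^{-7}$
$\left(-54583 + Y\right) + H{\left(1773 \right)} = \left(-54583 + \frac{1}{1683785}\right) + 333 = - \frac{91906036654}{1683785} + 333 = - \frac{91345336249}{1683785}$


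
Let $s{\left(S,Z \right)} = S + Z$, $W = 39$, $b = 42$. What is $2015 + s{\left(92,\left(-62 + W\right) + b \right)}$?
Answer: $2126$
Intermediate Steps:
$2015 + s{\left(92,\left(-62 + W\right) + b \right)} = 2015 + \left(92 + \left(\left(-62 + 39\right) + 42\right)\right) = 2015 + \left(92 + \left(-23 + 42\right)\right) = 2015 + \left(92 + 19\right) = 2015 + 111 = 2126$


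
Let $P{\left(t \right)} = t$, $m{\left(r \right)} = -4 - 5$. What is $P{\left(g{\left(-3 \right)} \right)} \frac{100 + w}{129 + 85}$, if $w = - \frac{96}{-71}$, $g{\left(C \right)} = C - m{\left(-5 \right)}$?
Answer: $\frac{21588}{7597} \approx 2.8416$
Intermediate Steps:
$m{\left(r \right)} = -9$
$g{\left(C \right)} = 9 + C$ ($g{\left(C \right)} = C - -9 = C + 9 = 9 + C$)
$w = \frac{96}{71}$ ($w = \left(-96\right) \left(- \frac{1}{71}\right) = \frac{96}{71} \approx 1.3521$)
$P{\left(g{\left(-3 \right)} \right)} \frac{100 + w}{129 + 85} = \left(9 - 3\right) \frac{100 + \frac{96}{71}}{129 + 85} = 6 \frac{7196}{71 \cdot 214} = 6 \cdot \frac{7196}{71} \cdot \frac{1}{214} = 6 \cdot \frac{3598}{7597} = \frac{21588}{7597}$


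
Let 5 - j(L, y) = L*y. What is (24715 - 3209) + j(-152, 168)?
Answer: 47047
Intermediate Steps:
j(L, y) = 5 - L*y
(24715 - 3209) + j(-152, 168) = (24715 - 3209) + (5 - 1*(-152)*168) = 21506 + (5 + 25536) = 21506 + 25541 = 47047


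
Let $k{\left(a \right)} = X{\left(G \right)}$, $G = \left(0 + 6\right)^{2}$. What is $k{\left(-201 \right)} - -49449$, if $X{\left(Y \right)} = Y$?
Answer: $49485$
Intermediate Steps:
$G = 36$ ($G = 6^{2} = 36$)
$k{\left(a \right)} = 36$
$k{\left(-201 \right)} - -49449 = 36 - -49449 = 36 + 49449 = 49485$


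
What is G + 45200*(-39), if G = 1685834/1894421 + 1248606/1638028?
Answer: -2735082681857581961/1551557320894 ≈ -1.7628e+6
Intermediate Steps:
G = 2563414361239/1551557320894 (G = 1685834*(1/1894421) + 1248606*(1/1638028) = 1685834/1894421 + 624303/819014 = 2563414361239/1551557320894 ≈ 1.6522)
G + 45200*(-39) = 2563414361239/1551557320894 + 45200*(-39) = 2563414361239/1551557320894 - 1762800 = -2735082681857581961/1551557320894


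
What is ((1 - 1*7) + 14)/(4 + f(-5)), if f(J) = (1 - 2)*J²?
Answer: -8/21 ≈ -0.38095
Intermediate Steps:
f(J) = -J²
((1 - 1*7) + 14)/(4 + f(-5)) = ((1 - 1*7) + 14)/(4 - 1*(-5)²) = ((1 - 7) + 14)/(4 - 1*25) = (-6 + 14)/(4 - 25) = 8/(-21) = 8*(-1/21) = -8/21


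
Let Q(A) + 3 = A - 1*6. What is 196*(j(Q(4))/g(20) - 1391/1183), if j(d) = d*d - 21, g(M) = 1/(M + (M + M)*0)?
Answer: 200844/13 ≈ 15450.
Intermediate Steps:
Q(A) = -9 + A (Q(A) = -3 + (A - 1*6) = -3 + (A - 6) = -3 + (-6 + A) = -9 + A)
g(M) = 1/M (g(M) = 1/(M + (2*M)*0) = 1/(M + 0) = 1/M)
j(d) = -21 + d² (j(d) = d² - 21 = -21 + d²)
196*(j(Q(4))/g(20) - 1391/1183) = 196*((-21 + (-9 + 4)²)/(1/20) - 1391/1183) = 196*((-21 + (-5)²)/(1/20) - 1391*1/1183) = 196*((-21 + 25)*20 - 107/91) = 196*(4*20 - 107/91) = 196*(80 - 107/91) = 196*(7173/91) = 200844/13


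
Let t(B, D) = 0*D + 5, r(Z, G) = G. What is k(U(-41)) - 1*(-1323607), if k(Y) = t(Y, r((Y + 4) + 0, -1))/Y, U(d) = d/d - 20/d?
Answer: 80740232/61 ≈ 1.3236e+6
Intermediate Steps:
t(B, D) = 5 (t(B, D) = 0 + 5 = 5)
U(d) = 1 - 20/d
k(Y) = 5/Y
k(U(-41)) - 1*(-1323607) = 5/(((-20 - 41)/(-41))) - 1*(-1323607) = 5/((-1/41*(-61))) + 1323607 = 5/(61/41) + 1323607 = 5*(41/61) + 1323607 = 205/61 + 1323607 = 80740232/61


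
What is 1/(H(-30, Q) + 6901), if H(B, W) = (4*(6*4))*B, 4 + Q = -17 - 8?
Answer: 1/4021 ≈ 0.00024869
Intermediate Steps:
Q = -29 (Q = -4 + (-17 - 8) = -4 - 25 = -29)
H(B, W) = 96*B (H(B, W) = (4*24)*B = 96*B)
1/(H(-30, Q) + 6901) = 1/(96*(-30) + 6901) = 1/(-2880 + 6901) = 1/4021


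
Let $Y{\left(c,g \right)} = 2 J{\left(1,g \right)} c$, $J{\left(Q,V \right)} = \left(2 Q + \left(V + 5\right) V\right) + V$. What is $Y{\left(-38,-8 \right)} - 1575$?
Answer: $-2943$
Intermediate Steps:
$J{\left(Q,V \right)} = V + 2 Q + V \left(5 + V\right)$ ($J{\left(Q,V \right)} = \left(2 Q + \left(5 + V\right) V\right) + V = \left(2 Q + V \left(5 + V\right)\right) + V = V + 2 Q + V \left(5 + V\right)$)
$Y{\left(c,g \right)} = c \left(4 + 2 g^{2} + 12 g\right)$ ($Y{\left(c,g \right)} = 2 \left(g^{2} + 2 \cdot 1 + 6 g\right) c = 2 \left(g^{2} + 2 + 6 g\right) c = 2 \left(2 + g^{2} + 6 g\right) c = \left(4 + 2 g^{2} + 12 g\right) c = c \left(4 + 2 g^{2} + 12 g\right)$)
$Y{\left(-38,-8 \right)} - 1575 = 2 \left(-38\right) \left(2 + \left(-8\right)^{2} + 6 \left(-8\right)\right) - 1575 = 2 \left(-38\right) \left(2 + 64 - 48\right) - 1575 = 2 \left(-38\right) 18 - 1575 = -1368 - 1575 = -2943$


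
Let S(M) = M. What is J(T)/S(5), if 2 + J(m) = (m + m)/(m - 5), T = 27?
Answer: 1/11 ≈ 0.090909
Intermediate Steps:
J(m) = -2 + 2*m/(-5 + m) (J(m) = -2 + (m + m)/(m - 5) = -2 + (2*m)/(-5 + m) = -2 + 2*m/(-5 + m))
J(T)/S(5) = (10/(-5 + 27))/5 = (10/22)*(⅕) = (10*(1/22))*(⅕) = (5/11)*(⅕) = 1/11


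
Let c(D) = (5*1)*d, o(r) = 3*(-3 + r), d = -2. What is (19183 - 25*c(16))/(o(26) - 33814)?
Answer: -19433/33745 ≈ -0.57588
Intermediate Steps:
o(r) = -9 + 3*r
c(D) = -10 (c(D) = (5*1)*(-2) = 5*(-2) = -10)
(19183 - 25*c(16))/(o(26) - 33814) = (19183 - 25*(-10))/((-9 + 3*26) - 33814) = (19183 + 250)/((-9 + 78) - 33814) = 19433/(69 - 33814) = 19433/(-33745) = 19433*(-1/33745) = -19433/33745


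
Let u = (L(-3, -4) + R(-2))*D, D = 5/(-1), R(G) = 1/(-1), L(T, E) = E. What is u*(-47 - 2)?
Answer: -1225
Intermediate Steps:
R(G) = -1
D = -5 (D = 5*(-1) = -5)
u = 25 (u = (-4 - 1)*(-5) = -5*(-5) = 25)
u*(-47 - 2) = 25*(-47 - 2) = 25*(-49) = -1225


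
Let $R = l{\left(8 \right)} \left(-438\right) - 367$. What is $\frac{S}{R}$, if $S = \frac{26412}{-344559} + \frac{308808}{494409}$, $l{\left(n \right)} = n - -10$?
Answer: $- \frac{10371582796}{156175909530709} \approx -6.641 \cdot 10^{-5}$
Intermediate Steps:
$l{\left(n \right)} = 10 + n$ ($l{\left(n \right)} = n + 10 = 10 + n$)
$R = -8251$ ($R = \left(10 + 8\right) \left(-438\right) - 367 = 18 \left(-438\right) - 367 = -7884 - 367 = -8251$)
$S = \frac{10371582796}{18928118959}$ ($S = 26412 \left(- \frac{1}{344559}\right) + 308808 \cdot \frac{1}{494409} = - \frac{8804}{114853} + \frac{102936}{164803} = \frac{10371582796}{18928118959} \approx 0.54795$)
$\frac{S}{R} = \frac{10371582796}{18928118959 \left(-8251\right)} = \frac{10371582796}{18928118959} \left(- \frac{1}{8251}\right) = - \frac{10371582796}{156175909530709}$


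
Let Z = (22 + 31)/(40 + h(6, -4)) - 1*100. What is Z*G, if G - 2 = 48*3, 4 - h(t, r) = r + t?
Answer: -302731/21 ≈ -14416.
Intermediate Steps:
h(t, r) = 4 - r - t (h(t, r) = 4 - (r + t) = 4 + (-r - t) = 4 - r - t)
G = 146 (G = 2 + 48*3 = 2 + 144 = 146)
Z = -4147/42 (Z = (22 + 31)/(40 + (4 - 1*(-4) - 1*6)) - 1*100 = 53/(40 + (4 + 4 - 6)) - 100 = 53/(40 + 2) - 100 = 53/42 - 100 = -4147/42 ≈ -98.738)
Z*G = -4147/42*146 = -302731/21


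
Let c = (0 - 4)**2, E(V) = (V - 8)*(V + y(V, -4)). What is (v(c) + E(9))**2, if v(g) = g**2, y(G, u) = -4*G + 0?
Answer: 52441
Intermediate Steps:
y(G, u) = -4*G
E(V) = -3*V*(-8 + V) (E(V) = (V - 8)*(V - 4*V) = (-8 + V)*(-3*V) = -3*V*(-8 + V))
c = 16 (c = (-4)**2 = 16)
(v(c) + E(9))**2 = (16**2 + 3*9*(8 - 1*9))**2 = (256 + 3*9*(8 - 9))**2 = (256 + 3*9*(-1))**2 = (256 - 27)**2 = 229**2 = 52441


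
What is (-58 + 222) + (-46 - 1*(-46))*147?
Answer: 164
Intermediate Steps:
(-58 + 222) + (-46 - 1*(-46))*147 = 164 + (-46 + 46)*147 = 164 + 0*147 = 164 + 0 = 164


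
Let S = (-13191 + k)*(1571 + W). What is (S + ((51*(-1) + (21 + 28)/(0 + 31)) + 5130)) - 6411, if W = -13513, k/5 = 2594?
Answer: 81773399/31 ≈ 2.6379e+6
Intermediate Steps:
k = 12970 (k = 5*2594 = 12970)
S = 2639182 (S = (-13191 + 12970)*(1571 - 13513) = -221*(-11942) = 2639182)
(S + ((51*(-1) + (21 + 28)/(0 + 31)) + 5130)) - 6411 = (2639182 + ((51*(-1) + (21 + 28)/(0 + 31)) + 5130)) - 6411 = (2639182 + ((-51 + 49/31) + 5130)) - 6411 = (2639182 + (-1532/31 + 5130)) - 6411 = (2639182 + 157498/31) - 6411 = 81972140/31 - 6411 = 81773399/31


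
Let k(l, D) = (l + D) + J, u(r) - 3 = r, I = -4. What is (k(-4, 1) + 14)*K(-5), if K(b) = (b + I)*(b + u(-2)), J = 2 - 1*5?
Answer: 288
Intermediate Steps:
J = -3 (J = 2 - 5 = -3)
u(r) = 3 + r
K(b) = (1 + b)*(-4 + b) (K(b) = (b - 4)*(b + (3 - 2)) = (-4 + b)*(b + 1) = (-4 + b)*(1 + b) = (1 + b)*(-4 + b))
k(l, D) = -3 + D + l (k(l, D) = (l + D) - 3 = (D + l) - 3 = -3 + D + l)
(k(-4, 1) + 14)*K(-5) = ((-3 + 1 - 4) + 14)*(-4 + (-5)² - 3*(-5)) = (-6 + 14)*(-4 + 25 + 15) = 8*36 = 288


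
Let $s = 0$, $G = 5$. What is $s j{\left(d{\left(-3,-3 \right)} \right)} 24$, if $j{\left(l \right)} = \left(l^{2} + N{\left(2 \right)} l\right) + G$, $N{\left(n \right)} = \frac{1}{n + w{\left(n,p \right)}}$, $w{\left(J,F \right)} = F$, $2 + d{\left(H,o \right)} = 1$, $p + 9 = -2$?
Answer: $0$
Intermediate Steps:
$p = -11$ ($p = -9 - 2 = -11$)
$d{\left(H,o \right)} = -1$ ($d{\left(H,o \right)} = -2 + 1 = -1$)
$N{\left(n \right)} = \frac{1}{-11 + n}$ ($N{\left(n \right)} = \frac{1}{n - 11} = \frac{1}{-11 + n}$)
$j{\left(l \right)} = 5 + l^{2} - \frac{l}{9}$ ($j{\left(l \right)} = \left(l^{2} + \frac{l}{-11 + 2}\right) + 5 = \left(l^{2} + \frac{l}{-9}\right) + 5 = \left(l^{2} - \frac{l}{9}\right) + 5 = 5 + l^{2} - \frac{l}{9}$)
$s j{\left(d{\left(-3,-3 \right)} \right)} 24 = 0 \left(5 + \left(-1\right)^{2} - - \frac{1}{9}\right) 24 = 0 \left(5 + 1 + \frac{1}{9}\right) 24 = 0 \cdot \frac{55}{9} \cdot 24 = 0 \cdot 24 = 0$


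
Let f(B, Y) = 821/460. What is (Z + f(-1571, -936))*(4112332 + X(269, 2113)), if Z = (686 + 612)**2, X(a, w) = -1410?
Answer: 1593004188269721/230 ≈ 6.9261e+12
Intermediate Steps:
f(B, Y) = 821/460 (f(B, Y) = 821*(1/460) = 821/460)
Z = 1684804 (Z = 1298**2 = 1684804)
(Z + f(-1571, -936))*(4112332 + X(269, 2113)) = (1684804 + 821/460)*(4112332 - 1410) = (775010661/460)*4110922 = 1593004188269721/230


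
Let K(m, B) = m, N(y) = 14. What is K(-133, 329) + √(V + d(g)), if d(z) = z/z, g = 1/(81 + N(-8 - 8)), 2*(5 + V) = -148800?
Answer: -133 + 2*I*√18601 ≈ -133.0 + 272.77*I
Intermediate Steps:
V = -74405 (V = -5 + (½)*(-148800) = -5 - 74400 = -74405)
g = 1/95 (g = 1/(81 + 14) = 1/95 ≈ 0.010526)
d(z) = 1
K(-133, 329) + √(V + d(g)) = -133 + √(-74405 + 1) = -133 + √(-74404) = -133 + 2*I*√18601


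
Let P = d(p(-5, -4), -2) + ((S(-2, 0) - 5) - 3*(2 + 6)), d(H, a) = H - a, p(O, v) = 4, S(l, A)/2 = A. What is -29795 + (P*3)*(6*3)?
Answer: -31037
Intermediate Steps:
S(l, A) = 2*A
P = -23 (P = (4 - 1*(-2)) + ((2*0 - 5) - 3*(2 + 6)) = (4 + 2) + ((0 - 5) - 3*8) = 6 + (-5 - 24) = 6 - 29 = -23)
-29795 + (P*3)*(6*3) = -29795 + (-23*3)*(6*3) = -29795 - 69*18 = -29795 - 1242 = -31037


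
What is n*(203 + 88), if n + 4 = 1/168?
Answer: -65087/56 ≈ -1162.3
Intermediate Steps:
n = -671/168 (n = -4 + 1/168 = -671/168 ≈ -3.9940)
n*(203 + 88) = -671*(203 + 88)/168 = -671/168*291 = -65087/56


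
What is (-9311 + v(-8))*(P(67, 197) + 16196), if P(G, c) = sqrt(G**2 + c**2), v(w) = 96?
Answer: -149246140 - 9215*sqrt(43298) ≈ -1.5116e+8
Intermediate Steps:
(-9311 + v(-8))*(P(67, 197) + 16196) = (-9311 + 96)*(sqrt(67**2 + 197**2) + 16196) = -9215*(sqrt(4489 + 38809) + 16196) = -9215*(sqrt(43298) + 16196) = -9215*(16196 + sqrt(43298)) = -149246140 - 9215*sqrt(43298)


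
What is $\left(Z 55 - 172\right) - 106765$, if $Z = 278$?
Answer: $-91647$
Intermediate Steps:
$\left(Z 55 - 172\right) - 106765 = \left(278 \cdot 55 - 172\right) - 106765 = \left(15290 - 172\right) - 106765 = 15118 - 106765 = -91647$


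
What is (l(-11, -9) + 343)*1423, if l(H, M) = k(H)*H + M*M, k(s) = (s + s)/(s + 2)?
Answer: 5085802/9 ≈ 5.6509e+5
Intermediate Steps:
k(s) = 2*s/(2 + s) (k(s) = (2*s)/(2 + s) = 2*s/(2 + s))
l(H, M) = M² + 2*H²/(2 + H) (l(H, M) = (2*H/(2 + H))*H + M*M = 2*H²/(2 + H) + M² = M² + 2*H²/(2 + H))
(l(-11, -9) + 343)*1423 = ((2*(-11)² + (-9)²*(2 - 11))/(2 - 11) + 343)*1423 = ((2*121 + 81*(-9))/(-9) + 343)*1423 = (-(242 - 729)/9 + 343)*1423 = (-⅑*(-487) + 343)*1423 = (487/9 + 343)*1423 = (3574/9)*1423 = 5085802/9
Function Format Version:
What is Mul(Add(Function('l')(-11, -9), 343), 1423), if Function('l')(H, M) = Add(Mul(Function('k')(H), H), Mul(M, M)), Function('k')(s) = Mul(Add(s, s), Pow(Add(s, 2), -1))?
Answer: Rational(5085802, 9) ≈ 5.6509e+5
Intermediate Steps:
Function('k')(s) = Mul(2, s, Pow(Add(2, s), -1)) (Function('k')(s) = Mul(Mul(2, s), Pow(Add(2, s), -1)) = Mul(2, s, Pow(Add(2, s), -1)))
Function('l')(H, M) = Add(Pow(M, 2), Mul(2, Pow(H, 2), Pow(Add(2, H), -1))) (Function('l')(H, M) = Add(Mul(Mul(2, H, Pow(Add(2, H), -1)), H), Mul(M, M)) = Add(Mul(2, Pow(H, 2), Pow(Add(2, H), -1)), Pow(M, 2)) = Add(Pow(M, 2), Mul(2, Pow(H, 2), Pow(Add(2, H), -1))))
Mul(Add(Function('l')(-11, -9), 343), 1423) = Mul(Add(Mul(Pow(Add(2, -11), -1), Add(Mul(2, Pow(-11, 2)), Mul(Pow(-9, 2), Add(2, -11)))), 343), 1423) = Mul(Add(Mul(Pow(-9, -1), Add(Mul(2, 121), Mul(81, -9))), 343), 1423) = Mul(Add(Mul(Rational(-1, 9), Add(242, -729)), 343), 1423) = Mul(Add(Mul(Rational(-1, 9), -487), 343), 1423) = Mul(Add(Rational(487, 9), 343), 1423) = Mul(Rational(3574, 9), 1423) = Rational(5085802, 9)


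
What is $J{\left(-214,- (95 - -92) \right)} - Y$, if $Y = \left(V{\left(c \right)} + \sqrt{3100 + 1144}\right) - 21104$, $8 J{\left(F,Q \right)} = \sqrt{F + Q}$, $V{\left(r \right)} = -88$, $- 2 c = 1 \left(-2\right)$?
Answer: $21192 - 2 \sqrt{1061} + \frac{i \sqrt{401}}{8} \approx 21127.0 + 2.5031 i$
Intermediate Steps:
$c = 1$ ($c = - \frac{1 \left(-2\right)}{2} = \left(- \frac{1}{2}\right) \left(-2\right) = 1$)
$J{\left(F,Q \right)} = \frac{\sqrt{F + Q}}{8}$
$Y = -21192 + 2 \sqrt{1061}$ ($Y = \left(-88 + \sqrt{3100 + 1144}\right) - 21104 = \left(-88 + \sqrt{4244}\right) - 21104 = \left(-88 + 2 \sqrt{1061}\right) - 21104 = -21192 + 2 \sqrt{1061} \approx -21127.0$)
$J{\left(-214,- (95 - -92) \right)} - Y = \frac{\sqrt{-214 - \left(95 - -92\right)}}{8} - \left(-21192 + 2 \sqrt{1061}\right) = \frac{\sqrt{-214 - \left(95 + 92\right)}}{8} + \left(21192 - 2 \sqrt{1061}\right) = \frac{\sqrt{-214 - 187}}{8} + \left(21192 - 2 \sqrt{1061}\right) = \frac{\sqrt{-401}}{8} + \left(21192 - 2 \sqrt{1061}\right) = \frac{i \sqrt{401}}{8} + \left(21192 - 2 \sqrt{1061}\right) = 21192 - 2 \sqrt{1061} + \frac{i \sqrt{401}}{8}$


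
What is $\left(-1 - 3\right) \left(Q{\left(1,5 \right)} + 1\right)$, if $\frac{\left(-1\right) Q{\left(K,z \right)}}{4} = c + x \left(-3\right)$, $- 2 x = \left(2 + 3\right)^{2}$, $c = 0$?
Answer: $596$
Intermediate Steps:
$x = - \frac{25}{2}$ ($x = - \frac{\left(2 + 3\right)^{2}}{2} = - \frac{5^{2}}{2} = \left(- \frac{1}{2}\right) 25 = - \frac{25}{2} \approx -12.5$)
$Q{\left(K,z \right)} = -150$ ($Q{\left(K,z \right)} = - 4 \left(0 - - \frac{75}{2}\right) = - 4 \left(0 + \frac{75}{2}\right) = \left(-4\right) \frac{75}{2} = -150$)
$\left(-1 - 3\right) \left(Q{\left(1,5 \right)} + 1\right) = \left(-1 - 3\right) \left(-150 + 1\right) = \left(-1 - 3\right) \left(-149\right) = \left(-4\right) \left(-149\right) = 596$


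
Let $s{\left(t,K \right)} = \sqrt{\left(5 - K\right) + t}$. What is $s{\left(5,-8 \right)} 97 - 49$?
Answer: $-49 + 291 \sqrt{2} \approx 362.54$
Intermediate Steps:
$s{\left(t,K \right)} = \sqrt{5 + t - K}$
$s{\left(5,-8 \right)} 97 - 49 = \sqrt{5 + 5 - -8} \cdot 97 - 49 = \sqrt{5 + 5 + 8} \cdot 97 - 49 = \sqrt{18} \cdot 97 - 49 = 3 \sqrt{2} \cdot 97 - 49 = 291 \sqrt{2} - 49 = -49 + 291 \sqrt{2}$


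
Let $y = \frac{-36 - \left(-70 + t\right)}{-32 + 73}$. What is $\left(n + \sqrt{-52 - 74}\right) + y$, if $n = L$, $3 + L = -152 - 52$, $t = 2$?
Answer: $- \frac{8455}{41} + 3 i \sqrt{14} \approx -206.22 + 11.225 i$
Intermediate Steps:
$y = \frac{32}{41}$ ($y = \frac{-36 + \left(70 - 2\right)}{-32 + 73} = \frac{-36 + \left(70 - 2\right)}{41} = \left(-36 + 68\right) \frac{1}{41} = 32 \cdot \frac{1}{41} = \frac{32}{41} \approx 0.78049$)
$L = -207$ ($L = -3 - 204 = -207$)
$n = -207$
$\left(n + \sqrt{-52 - 74}\right) + y = \left(-207 + \sqrt{-52 - 74}\right) + \frac{32}{41} = \left(-207 + \sqrt{-126}\right) + \frac{32}{41} = \left(-207 + 3 i \sqrt{14}\right) + \frac{32}{41} = - \frac{8455}{41} + 3 i \sqrt{14}$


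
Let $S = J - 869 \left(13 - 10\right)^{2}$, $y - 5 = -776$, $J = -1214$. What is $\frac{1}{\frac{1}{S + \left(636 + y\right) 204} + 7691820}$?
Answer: $\frac{36575}{281328316499} \approx 1.3001 \cdot 10^{-7}$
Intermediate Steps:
$y = -771$ ($y = 5 - 776 = -771$)
$S = -9035$ ($S = -1214 - 869 \left(13 - 10\right)^{2} = -1214 - 869 \cdot 3^{2} = -1214 - 7821 = -9035$)
$\frac{1}{\frac{1}{S + \left(636 + y\right) 204} + 7691820} = \frac{1}{\frac{1}{-9035 + \left(636 - 771\right) 204} + 7691820} = \frac{1}{\frac{1}{-9035 - 27540} + 7691820} = \frac{1}{\frac{1}{-36575} + 7691820} = \frac{1}{- \frac{1}{36575} + 7691820} = \frac{1}{\frac{281328316499}{36575}} = \frac{36575}{281328316499}$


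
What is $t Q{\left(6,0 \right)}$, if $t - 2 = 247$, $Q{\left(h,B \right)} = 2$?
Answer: $498$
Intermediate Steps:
$t = 249$ ($t = 2 + 247 = 249$)
$t Q{\left(6,0 \right)} = 249 \cdot 2 = 498$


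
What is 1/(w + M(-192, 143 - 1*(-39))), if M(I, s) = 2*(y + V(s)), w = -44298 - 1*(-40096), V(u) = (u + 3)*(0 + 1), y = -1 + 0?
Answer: -1/3834 ≈ -0.00026082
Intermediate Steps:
y = -1
V(u) = 3 + u (V(u) = (3 + u)*1 = 3 + u)
w = -4202 (w = -44298 + 40096 = -4202)
M(I, s) = 4 + 2*s (M(I, s) = 2*(-1 + (3 + s)) = 2*(2 + s) = 4 + 2*s)
1/(w + M(-192, 143 - 1*(-39))) = 1/(-4202 + (4 + 2*(143 - 1*(-39)))) = 1/(-4202 + (4 + 2*(143 + 39))) = 1/(-4202 + (4 + 2*182)) = 1/(-4202 + (4 + 364)) = 1/(-4202 + 368) = 1/(-3834) = -1/3834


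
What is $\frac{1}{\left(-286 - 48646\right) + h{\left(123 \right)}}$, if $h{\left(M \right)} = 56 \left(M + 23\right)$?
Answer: $- \frac{1}{40756} \approx -2.4536 \cdot 10^{-5}$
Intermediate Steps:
$h{\left(M \right)} = 1288 + 56 M$ ($h{\left(M \right)} = 56 \left(23 + M\right) = 1288 + 56 M$)
$\frac{1}{\left(-286 - 48646\right) + h{\left(123 \right)}} = \frac{1}{\left(-286 - 48646\right) + \left(1288 + 56 \cdot 123\right)} = \frac{1}{\left(-286 - 48646\right) + \left(1288 + 6888\right)} = \frac{1}{-48932 + 8176} = \frac{1}{-40756} = - \frac{1}{40756}$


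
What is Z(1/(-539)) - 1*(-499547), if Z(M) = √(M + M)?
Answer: 499547 + I*√22/77 ≈ 4.9955e+5 + 0.060915*I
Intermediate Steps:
Z(M) = √2*√M (Z(M) = √(2*M) = √2*√M)
Z(1/(-539)) - 1*(-499547) = √2*√(1/(-539)) - 1*(-499547) = √2*√(-1/539) + 499547 = √2*(I*√11/77) + 499547 = I*√22/77 + 499547 = 499547 + I*√22/77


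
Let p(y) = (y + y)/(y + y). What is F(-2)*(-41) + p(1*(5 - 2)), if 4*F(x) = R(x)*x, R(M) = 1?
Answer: 43/2 ≈ 21.500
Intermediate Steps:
F(x) = x/4 (F(x) = (1*x)/4 = x/4)
p(y) = 1 (p(y) = (2*y)/((2*y)) = (2*y)*(1/(2*y)) = 1)
F(-2)*(-41) + p(1*(5 - 2)) = ((1/4)*(-2))*(-41) + 1 = -1/2*(-41) + 1 = 41/2 + 1 = 43/2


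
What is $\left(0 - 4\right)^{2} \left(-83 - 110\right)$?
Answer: $-3088$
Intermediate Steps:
$\left(0 - 4\right)^{2} \left(-83 - 110\right) = \left(-4\right)^{2} \left(-193\right) = 16 \left(-193\right) = -3088$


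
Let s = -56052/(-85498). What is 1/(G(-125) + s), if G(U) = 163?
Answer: 42749/6996113 ≈ 0.0061104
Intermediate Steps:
s = 28026/42749 (s = -56052*(-1/85498) = 28026/42749 ≈ 0.65559)
1/(G(-125) + s) = 1/(163 + 28026/42749) = 1/(6996113/42749) = 42749/6996113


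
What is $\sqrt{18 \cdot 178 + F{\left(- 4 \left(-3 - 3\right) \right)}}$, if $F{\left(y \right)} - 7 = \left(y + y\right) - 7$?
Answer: $2 \sqrt{813} \approx 57.026$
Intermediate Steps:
$F{\left(y \right)} = 2 y$ ($F{\left(y \right)} = 7 + \left(\left(y + y\right) - 7\right) = 7 + \left(2 y - 7\right) = 7 + \left(-7 + 2 y\right) = 2 y$)
$\sqrt{18 \cdot 178 + F{\left(- 4 \left(-3 - 3\right) \right)}} = \sqrt{18 \cdot 178 + 2 \left(- 4 \left(-3 - 3\right)\right)} = \sqrt{3204 + 2 \left(\left(-4\right) \left(-6\right)\right)} = \sqrt{3204 + 2 \cdot 24} = \sqrt{3204 + 48} = \sqrt{3252} = 2 \sqrt{813}$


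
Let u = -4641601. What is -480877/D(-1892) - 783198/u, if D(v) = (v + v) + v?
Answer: 2236484595925/26345727276 ≈ 84.890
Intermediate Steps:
D(v) = 3*v (D(v) = 2*v + v = 3*v)
-480877/D(-1892) - 783198/u = -480877/(3*(-1892)) - 783198/(-4641601) = -480877/(-5676) - 783198*(-1/4641601) = -480877*(-1/5676) + 783198/4641601 = 480877/5676 + 783198/4641601 = 2236484595925/26345727276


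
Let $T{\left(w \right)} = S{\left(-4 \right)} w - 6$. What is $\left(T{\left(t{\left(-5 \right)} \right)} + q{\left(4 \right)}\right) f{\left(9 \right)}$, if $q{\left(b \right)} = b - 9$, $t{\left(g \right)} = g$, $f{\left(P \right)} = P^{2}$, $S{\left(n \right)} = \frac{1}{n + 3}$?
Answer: $-486$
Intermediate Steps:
$S{\left(n \right)} = \frac{1}{3 + n}$
$T{\left(w \right)} = -6 - w$ ($T{\left(w \right)} = \frac{w}{3 - 4} - 6 = \frac{w}{-1} - 6 = - w - 6 = -6 - w$)
$q{\left(b \right)} = -9 + b$
$\left(T{\left(t{\left(-5 \right)} \right)} + q{\left(4 \right)}\right) f{\left(9 \right)} = \left(\left(-6 - -5\right) + \left(-9 + 4\right)\right) 9^{2} = \left(\left(-6 + 5\right) - 5\right) 81 = \left(-1 - 5\right) 81 = \left(-6\right) 81 = -486$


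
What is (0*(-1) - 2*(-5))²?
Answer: 100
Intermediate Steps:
(0*(-1) - 2*(-5))² = (0 + 10)² = 10² = 100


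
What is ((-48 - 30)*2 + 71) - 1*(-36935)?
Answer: 36850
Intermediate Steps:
((-48 - 30)*2 + 71) - 1*(-36935) = (-78*2 + 71) + 36935 = (-156 + 71) + 36935 = -85 + 36935 = 36850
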